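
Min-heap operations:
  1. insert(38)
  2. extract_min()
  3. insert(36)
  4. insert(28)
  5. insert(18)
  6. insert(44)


insert(38) -> [38]
extract_min()->38, []
insert(36) -> [36]
insert(28) -> [28, 36]
insert(18) -> [18, 36, 28]
insert(44) -> [18, 36, 28, 44]

Final heap: [18, 36, 28, 44]


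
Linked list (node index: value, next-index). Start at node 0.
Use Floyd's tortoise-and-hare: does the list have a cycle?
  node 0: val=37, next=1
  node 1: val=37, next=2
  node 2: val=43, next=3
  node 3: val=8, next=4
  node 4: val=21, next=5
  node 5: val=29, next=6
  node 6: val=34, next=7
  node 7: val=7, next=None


Floyd's tortoise (slow, +1) and hare (fast, +2):
  init: slow=0, fast=0
  step 1: slow=1, fast=2
  step 2: slow=2, fast=4
  step 3: slow=3, fast=6
  step 4: fast 6->7->None, no cycle

Cycle: no


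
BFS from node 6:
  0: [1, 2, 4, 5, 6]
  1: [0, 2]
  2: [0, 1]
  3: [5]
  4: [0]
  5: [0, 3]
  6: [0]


Visit 6, enqueue [0]
Visit 0, enqueue [1, 2, 4, 5]
Visit 1, enqueue []
Visit 2, enqueue []
Visit 4, enqueue []
Visit 5, enqueue [3]
Visit 3, enqueue []

BFS order: [6, 0, 1, 2, 4, 5, 3]


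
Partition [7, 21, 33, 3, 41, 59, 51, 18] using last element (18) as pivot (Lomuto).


Pivot: 18
  7 <= 18: advance i (no swap)
  3 <= 18: swap -> [7, 3, 33, 21, 41, 59, 51, 18]
Place pivot at 2: [7, 3, 18, 21, 41, 59, 51, 33]

Partitioned: [7, 3, 18, 21, 41, 59, 51, 33]


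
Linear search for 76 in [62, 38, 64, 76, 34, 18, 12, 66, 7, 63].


i=0: 62!=76
i=1: 38!=76
i=2: 64!=76
i=3: 76==76 found!

Found at 3, 4 comps


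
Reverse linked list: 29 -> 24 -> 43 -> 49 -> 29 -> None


Step 1: curr=29, set curr.next=prev(None) | reversed so far: 29
Step 2: curr=24, set curr.next=prev(29) | reversed so far: 24 -> 29
Step 3: curr=43, set curr.next=prev(24) | reversed so far: 43 -> 24 -> 29
Step 4: curr=49, set curr.next=prev(43) | reversed so far: 49 -> 43 -> 24 -> 29
Step 5: curr=29, set curr.next=prev(49) | reversed so far: 29 -> 49 -> 43 -> 24 -> 29

29 -> 49 -> 43 -> 24 -> 29 -> None


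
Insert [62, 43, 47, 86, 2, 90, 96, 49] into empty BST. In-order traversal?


Insert 62: root
Insert 43: L from 62
Insert 47: L from 62 -> R from 43
Insert 86: R from 62
Insert 2: L from 62 -> L from 43
Insert 90: R from 62 -> R from 86
Insert 96: R from 62 -> R from 86 -> R from 90
Insert 49: L from 62 -> R from 43 -> R from 47

In-order: [2, 43, 47, 49, 62, 86, 90, 96]


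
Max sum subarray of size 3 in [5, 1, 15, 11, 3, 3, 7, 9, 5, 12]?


[0:3]: 21
[1:4]: 27
[2:5]: 29
[3:6]: 17
[4:7]: 13
[5:8]: 19
[6:9]: 21
[7:10]: 26

Max: 29 at [2:5]


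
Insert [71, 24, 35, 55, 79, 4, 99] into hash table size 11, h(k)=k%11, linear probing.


Insert 71: h=5 -> slot 5
Insert 24: h=2 -> slot 2
Insert 35: h=2, 1 probes -> slot 3
Insert 55: h=0 -> slot 0
Insert 79: h=2, 2 probes -> slot 4
Insert 4: h=4, 2 probes -> slot 6
Insert 99: h=0, 1 probes -> slot 1

Table: [55, 99, 24, 35, 79, 71, 4, None, None, None, None]


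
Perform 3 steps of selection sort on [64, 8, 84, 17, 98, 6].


Initial: [64, 8, 84, 17, 98, 6]
Step 1: min=6 at 5
  Swap: [6, 8, 84, 17, 98, 64]
Step 2: min=8 at 1
  Swap: [6, 8, 84, 17, 98, 64]
Step 3: min=17 at 3
  Swap: [6, 8, 17, 84, 98, 64]

After 3 steps: [6, 8, 17, 84, 98, 64]


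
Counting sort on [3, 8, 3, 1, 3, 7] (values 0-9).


Input: [3, 8, 3, 1, 3, 7]
Counts: [0, 1, 0, 3, 0, 0, 0, 1, 1, 0]

Sorted: [1, 3, 3, 3, 7, 8]


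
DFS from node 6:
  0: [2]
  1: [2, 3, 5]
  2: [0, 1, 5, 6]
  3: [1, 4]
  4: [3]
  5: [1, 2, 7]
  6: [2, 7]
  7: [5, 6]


Visit 6, push [7, 2]
Visit 2, push [5, 1, 0]
Visit 0, push []
Visit 1, push [5, 3]
Visit 3, push [4]
Visit 4, push []
Visit 5, push [7]
Visit 7, push []

DFS order: [6, 2, 0, 1, 3, 4, 5, 7]


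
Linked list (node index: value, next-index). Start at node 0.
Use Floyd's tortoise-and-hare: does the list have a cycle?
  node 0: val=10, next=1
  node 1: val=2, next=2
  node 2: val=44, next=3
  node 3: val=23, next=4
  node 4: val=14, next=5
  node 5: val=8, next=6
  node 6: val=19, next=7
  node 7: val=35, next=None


Floyd's tortoise (slow, +1) and hare (fast, +2):
  init: slow=0, fast=0
  step 1: slow=1, fast=2
  step 2: slow=2, fast=4
  step 3: slow=3, fast=6
  step 4: fast 6->7->None, no cycle

Cycle: no


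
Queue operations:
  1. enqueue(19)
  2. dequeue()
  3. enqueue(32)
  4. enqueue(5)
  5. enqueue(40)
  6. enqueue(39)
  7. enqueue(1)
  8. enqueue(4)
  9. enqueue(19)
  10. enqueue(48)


enqueue(19) -> [19]
dequeue()->19, []
enqueue(32) -> [32]
enqueue(5) -> [32, 5]
enqueue(40) -> [32, 5, 40]
enqueue(39) -> [32, 5, 40, 39]
enqueue(1) -> [32, 5, 40, 39, 1]
enqueue(4) -> [32, 5, 40, 39, 1, 4]
enqueue(19) -> [32, 5, 40, 39, 1, 4, 19]
enqueue(48) -> [32, 5, 40, 39, 1, 4, 19, 48]

Final queue: [32, 5, 40, 39, 1, 4, 19, 48]


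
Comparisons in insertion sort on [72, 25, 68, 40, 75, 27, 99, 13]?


Algorithm: insertion sort
Input: [72, 25, 68, 40, 75, 27, 99, 13]
Sorted: [13, 25, 27, 40, 68, 72, 75, 99]

20


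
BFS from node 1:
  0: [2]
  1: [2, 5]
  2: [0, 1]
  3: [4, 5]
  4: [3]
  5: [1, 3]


Visit 1, enqueue [2, 5]
Visit 2, enqueue [0]
Visit 5, enqueue [3]
Visit 0, enqueue []
Visit 3, enqueue [4]
Visit 4, enqueue []

BFS order: [1, 2, 5, 0, 3, 4]


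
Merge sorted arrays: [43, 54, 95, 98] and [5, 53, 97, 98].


Take 5 from B
Take 43 from A
Take 53 from B
Take 54 from A
Take 95 from A
Take 97 from B
Take 98 from A

Merged: [5, 43, 53, 54, 95, 97, 98, 98]


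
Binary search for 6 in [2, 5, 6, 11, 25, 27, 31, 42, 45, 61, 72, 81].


Step 1: lo=0, hi=11, mid=5, val=27
Step 2: lo=0, hi=4, mid=2, val=6

Found at index 2


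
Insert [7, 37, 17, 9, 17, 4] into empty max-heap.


Insert 7: [7]
Insert 37: [37, 7]
Insert 17: [37, 7, 17]
Insert 9: [37, 9, 17, 7]
Insert 17: [37, 17, 17, 7, 9]
Insert 4: [37, 17, 17, 7, 9, 4]

Final heap: [37, 17, 17, 7, 9, 4]


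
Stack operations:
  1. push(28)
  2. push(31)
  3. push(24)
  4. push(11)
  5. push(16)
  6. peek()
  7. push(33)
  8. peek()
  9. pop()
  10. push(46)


push(28) -> [28]
push(31) -> [28, 31]
push(24) -> [28, 31, 24]
push(11) -> [28, 31, 24, 11]
push(16) -> [28, 31, 24, 11, 16]
peek()->16
push(33) -> [28, 31, 24, 11, 16, 33]
peek()->33
pop()->33, [28, 31, 24, 11, 16]
push(46) -> [28, 31, 24, 11, 16, 46]

Final stack: [28, 31, 24, 11, 16, 46]


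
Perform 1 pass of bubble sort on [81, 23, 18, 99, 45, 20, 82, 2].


Initial: [81, 23, 18, 99, 45, 20, 82, 2]
Pass 1: [23, 18, 81, 45, 20, 82, 2, 99] (6 swaps)

After 1 pass: [23, 18, 81, 45, 20, 82, 2, 99]


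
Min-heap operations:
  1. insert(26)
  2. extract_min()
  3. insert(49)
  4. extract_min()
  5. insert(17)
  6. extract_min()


insert(26) -> [26]
extract_min()->26, []
insert(49) -> [49]
extract_min()->49, []
insert(17) -> [17]
extract_min()->17, []

Final heap: []


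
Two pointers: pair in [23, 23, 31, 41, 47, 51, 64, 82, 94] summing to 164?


lo=0(23)+hi=8(94)=117
lo=1(23)+hi=8(94)=117
lo=2(31)+hi=8(94)=125
lo=3(41)+hi=8(94)=135
lo=4(47)+hi=8(94)=141
lo=5(51)+hi=8(94)=145
lo=6(64)+hi=8(94)=158
lo=7(82)+hi=8(94)=176

No pair found


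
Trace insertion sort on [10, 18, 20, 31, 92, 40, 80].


Initial: [10, 18, 20, 31, 92, 40, 80]
Insert 18: [10, 18, 20, 31, 92, 40, 80]
Insert 20: [10, 18, 20, 31, 92, 40, 80]
Insert 31: [10, 18, 20, 31, 92, 40, 80]
Insert 92: [10, 18, 20, 31, 92, 40, 80]
Insert 40: [10, 18, 20, 31, 40, 92, 80]
Insert 80: [10, 18, 20, 31, 40, 80, 92]

Sorted: [10, 18, 20, 31, 40, 80, 92]


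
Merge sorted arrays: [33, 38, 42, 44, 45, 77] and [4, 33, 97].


Take 4 from B
Take 33 from A
Take 33 from B
Take 38 from A
Take 42 from A
Take 44 from A
Take 45 from A
Take 77 from A

Merged: [4, 33, 33, 38, 42, 44, 45, 77, 97]


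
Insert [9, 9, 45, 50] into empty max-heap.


Insert 9: [9]
Insert 9: [9, 9]
Insert 45: [45, 9, 9]
Insert 50: [50, 45, 9, 9]

Final heap: [50, 45, 9, 9]


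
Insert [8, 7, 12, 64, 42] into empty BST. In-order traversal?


Insert 8: root
Insert 7: L from 8
Insert 12: R from 8
Insert 64: R from 8 -> R from 12
Insert 42: R from 8 -> R from 12 -> L from 64

In-order: [7, 8, 12, 42, 64]


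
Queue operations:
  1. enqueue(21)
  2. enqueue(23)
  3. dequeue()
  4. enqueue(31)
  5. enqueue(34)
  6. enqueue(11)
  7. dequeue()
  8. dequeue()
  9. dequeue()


enqueue(21) -> [21]
enqueue(23) -> [21, 23]
dequeue()->21, [23]
enqueue(31) -> [23, 31]
enqueue(34) -> [23, 31, 34]
enqueue(11) -> [23, 31, 34, 11]
dequeue()->23, [31, 34, 11]
dequeue()->31, [34, 11]
dequeue()->34, [11]

Final queue: [11]


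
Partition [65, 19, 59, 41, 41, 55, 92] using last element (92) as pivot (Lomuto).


Pivot: 92
  65 <= 92: advance i (no swap)
  19 <= 92: advance i (no swap)
  59 <= 92: advance i (no swap)
  41 <= 92: advance i (no swap)
  41 <= 92: advance i (no swap)
  55 <= 92: advance i (no swap)
Place pivot at 6: [65, 19, 59, 41, 41, 55, 92]

Partitioned: [65, 19, 59, 41, 41, 55, 92]


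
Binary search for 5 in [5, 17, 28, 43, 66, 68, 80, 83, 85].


Step 1: lo=0, hi=8, mid=4, val=66
Step 2: lo=0, hi=3, mid=1, val=17
Step 3: lo=0, hi=0, mid=0, val=5

Found at index 0


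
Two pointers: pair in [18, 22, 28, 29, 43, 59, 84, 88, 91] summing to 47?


lo=0(18)+hi=8(91)=109
lo=0(18)+hi=7(88)=106
lo=0(18)+hi=6(84)=102
lo=0(18)+hi=5(59)=77
lo=0(18)+hi=4(43)=61
lo=0(18)+hi=3(29)=47

Yes: 18+29=47


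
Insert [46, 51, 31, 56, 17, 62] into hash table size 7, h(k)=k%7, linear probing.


Insert 46: h=4 -> slot 4
Insert 51: h=2 -> slot 2
Insert 31: h=3 -> slot 3
Insert 56: h=0 -> slot 0
Insert 17: h=3, 2 probes -> slot 5
Insert 62: h=6 -> slot 6

Table: [56, None, 51, 31, 46, 17, 62]


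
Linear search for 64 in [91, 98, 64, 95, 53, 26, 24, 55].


i=0: 91!=64
i=1: 98!=64
i=2: 64==64 found!

Found at 2, 3 comps


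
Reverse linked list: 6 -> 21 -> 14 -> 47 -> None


Step 1: curr=6, set curr.next=prev(None) | reversed so far: 6
Step 2: curr=21, set curr.next=prev(6) | reversed so far: 21 -> 6
Step 3: curr=14, set curr.next=prev(21) | reversed so far: 14 -> 21 -> 6
Step 4: curr=47, set curr.next=prev(14) | reversed so far: 47 -> 14 -> 21 -> 6

47 -> 14 -> 21 -> 6 -> None


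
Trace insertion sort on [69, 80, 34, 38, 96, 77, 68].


Initial: [69, 80, 34, 38, 96, 77, 68]
Insert 80: [69, 80, 34, 38, 96, 77, 68]
Insert 34: [34, 69, 80, 38, 96, 77, 68]
Insert 38: [34, 38, 69, 80, 96, 77, 68]
Insert 96: [34, 38, 69, 80, 96, 77, 68]
Insert 77: [34, 38, 69, 77, 80, 96, 68]
Insert 68: [34, 38, 68, 69, 77, 80, 96]

Sorted: [34, 38, 68, 69, 77, 80, 96]


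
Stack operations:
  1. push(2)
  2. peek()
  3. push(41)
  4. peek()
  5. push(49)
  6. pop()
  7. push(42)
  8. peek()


push(2) -> [2]
peek()->2
push(41) -> [2, 41]
peek()->41
push(49) -> [2, 41, 49]
pop()->49, [2, 41]
push(42) -> [2, 41, 42]
peek()->42

Final stack: [2, 41, 42]


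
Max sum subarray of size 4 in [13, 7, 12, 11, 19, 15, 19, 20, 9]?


[0:4]: 43
[1:5]: 49
[2:6]: 57
[3:7]: 64
[4:8]: 73
[5:9]: 63

Max: 73 at [4:8]


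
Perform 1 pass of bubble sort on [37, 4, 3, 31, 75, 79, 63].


Initial: [37, 4, 3, 31, 75, 79, 63]
Pass 1: [4, 3, 31, 37, 75, 63, 79] (4 swaps)

After 1 pass: [4, 3, 31, 37, 75, 63, 79]


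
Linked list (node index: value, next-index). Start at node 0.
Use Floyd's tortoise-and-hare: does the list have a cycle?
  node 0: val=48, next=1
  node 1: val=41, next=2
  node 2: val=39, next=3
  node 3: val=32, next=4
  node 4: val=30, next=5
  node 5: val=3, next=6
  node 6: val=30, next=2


Floyd's tortoise (slow, +1) and hare (fast, +2):
  init: slow=0, fast=0
  step 1: slow=1, fast=2
  step 2: slow=2, fast=4
  step 3: slow=3, fast=6
  step 4: slow=4, fast=3
  step 5: slow=5, fast=5
  slow == fast at node 5: cycle detected

Cycle: yes


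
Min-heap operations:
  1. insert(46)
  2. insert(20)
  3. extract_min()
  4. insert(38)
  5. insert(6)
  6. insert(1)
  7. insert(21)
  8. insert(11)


insert(46) -> [46]
insert(20) -> [20, 46]
extract_min()->20, [46]
insert(38) -> [38, 46]
insert(6) -> [6, 46, 38]
insert(1) -> [1, 6, 38, 46]
insert(21) -> [1, 6, 38, 46, 21]
insert(11) -> [1, 6, 11, 46, 21, 38]

Final heap: [1, 6, 11, 46, 21, 38]


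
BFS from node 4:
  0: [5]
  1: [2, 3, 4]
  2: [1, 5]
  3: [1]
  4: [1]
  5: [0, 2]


Visit 4, enqueue [1]
Visit 1, enqueue [2, 3]
Visit 2, enqueue [5]
Visit 3, enqueue []
Visit 5, enqueue [0]
Visit 0, enqueue []

BFS order: [4, 1, 2, 3, 5, 0]


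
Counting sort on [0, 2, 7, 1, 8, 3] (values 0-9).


Input: [0, 2, 7, 1, 8, 3]
Counts: [1, 1, 1, 1, 0, 0, 0, 1, 1, 0]

Sorted: [0, 1, 2, 3, 7, 8]


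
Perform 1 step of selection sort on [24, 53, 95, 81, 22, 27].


Initial: [24, 53, 95, 81, 22, 27]
Step 1: min=22 at 4
  Swap: [22, 53, 95, 81, 24, 27]

After 1 step: [22, 53, 95, 81, 24, 27]


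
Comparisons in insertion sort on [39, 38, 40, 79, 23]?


Algorithm: insertion sort
Input: [39, 38, 40, 79, 23]
Sorted: [23, 38, 39, 40, 79]

7


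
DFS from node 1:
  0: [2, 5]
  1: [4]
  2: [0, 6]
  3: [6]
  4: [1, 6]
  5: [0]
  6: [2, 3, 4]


Visit 1, push [4]
Visit 4, push [6]
Visit 6, push [3, 2]
Visit 2, push [0]
Visit 0, push [5]
Visit 5, push []
Visit 3, push []

DFS order: [1, 4, 6, 2, 0, 5, 3]


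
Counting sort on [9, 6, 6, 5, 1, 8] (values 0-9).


Input: [9, 6, 6, 5, 1, 8]
Counts: [0, 1, 0, 0, 0, 1, 2, 0, 1, 1]

Sorted: [1, 5, 6, 6, 8, 9]


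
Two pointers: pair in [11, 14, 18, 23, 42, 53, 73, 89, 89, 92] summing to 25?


lo=0(11)+hi=9(92)=103
lo=0(11)+hi=8(89)=100
lo=0(11)+hi=7(89)=100
lo=0(11)+hi=6(73)=84
lo=0(11)+hi=5(53)=64
lo=0(11)+hi=4(42)=53
lo=0(11)+hi=3(23)=34
lo=0(11)+hi=2(18)=29
lo=0(11)+hi=1(14)=25

Yes: 11+14=25


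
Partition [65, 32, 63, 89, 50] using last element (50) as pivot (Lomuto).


Pivot: 50
  32 <= 50: swap -> [32, 65, 63, 89, 50]
Place pivot at 1: [32, 50, 63, 89, 65]

Partitioned: [32, 50, 63, 89, 65]


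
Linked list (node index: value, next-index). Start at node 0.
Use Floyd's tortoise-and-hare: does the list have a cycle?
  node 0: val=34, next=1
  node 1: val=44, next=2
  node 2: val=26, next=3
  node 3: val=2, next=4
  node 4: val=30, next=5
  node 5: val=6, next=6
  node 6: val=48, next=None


Floyd's tortoise (slow, +1) and hare (fast, +2):
  init: slow=0, fast=0
  step 1: slow=1, fast=2
  step 2: slow=2, fast=4
  step 3: slow=3, fast=6
  step 4: fast -> None, no cycle

Cycle: no


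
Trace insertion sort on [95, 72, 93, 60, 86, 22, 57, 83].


Initial: [95, 72, 93, 60, 86, 22, 57, 83]
Insert 72: [72, 95, 93, 60, 86, 22, 57, 83]
Insert 93: [72, 93, 95, 60, 86, 22, 57, 83]
Insert 60: [60, 72, 93, 95, 86, 22, 57, 83]
Insert 86: [60, 72, 86, 93, 95, 22, 57, 83]
Insert 22: [22, 60, 72, 86, 93, 95, 57, 83]
Insert 57: [22, 57, 60, 72, 86, 93, 95, 83]
Insert 83: [22, 57, 60, 72, 83, 86, 93, 95]

Sorted: [22, 57, 60, 72, 83, 86, 93, 95]


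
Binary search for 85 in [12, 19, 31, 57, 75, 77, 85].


Step 1: lo=0, hi=6, mid=3, val=57
Step 2: lo=4, hi=6, mid=5, val=77
Step 3: lo=6, hi=6, mid=6, val=85

Found at index 6


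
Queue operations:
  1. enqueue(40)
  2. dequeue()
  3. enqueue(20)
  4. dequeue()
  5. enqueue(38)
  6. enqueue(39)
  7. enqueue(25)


enqueue(40) -> [40]
dequeue()->40, []
enqueue(20) -> [20]
dequeue()->20, []
enqueue(38) -> [38]
enqueue(39) -> [38, 39]
enqueue(25) -> [38, 39, 25]

Final queue: [38, 39, 25]


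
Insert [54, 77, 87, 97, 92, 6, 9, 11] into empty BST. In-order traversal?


Insert 54: root
Insert 77: R from 54
Insert 87: R from 54 -> R from 77
Insert 97: R from 54 -> R from 77 -> R from 87
Insert 92: R from 54 -> R from 77 -> R from 87 -> L from 97
Insert 6: L from 54
Insert 9: L from 54 -> R from 6
Insert 11: L from 54 -> R from 6 -> R from 9

In-order: [6, 9, 11, 54, 77, 87, 92, 97]


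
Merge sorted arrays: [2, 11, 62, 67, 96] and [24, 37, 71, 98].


Take 2 from A
Take 11 from A
Take 24 from B
Take 37 from B
Take 62 from A
Take 67 from A
Take 71 from B
Take 96 from A

Merged: [2, 11, 24, 37, 62, 67, 71, 96, 98]


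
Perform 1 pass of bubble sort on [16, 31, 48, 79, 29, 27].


Initial: [16, 31, 48, 79, 29, 27]
Pass 1: [16, 31, 48, 29, 27, 79] (2 swaps)

After 1 pass: [16, 31, 48, 29, 27, 79]


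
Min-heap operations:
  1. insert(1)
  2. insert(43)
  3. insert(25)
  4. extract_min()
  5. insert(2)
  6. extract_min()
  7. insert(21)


insert(1) -> [1]
insert(43) -> [1, 43]
insert(25) -> [1, 43, 25]
extract_min()->1, [25, 43]
insert(2) -> [2, 43, 25]
extract_min()->2, [25, 43]
insert(21) -> [21, 43, 25]

Final heap: [21, 43, 25]


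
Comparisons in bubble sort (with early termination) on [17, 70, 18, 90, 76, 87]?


Algorithm: bubble sort (with early termination)
Input: [17, 70, 18, 90, 76, 87]
Sorted: [17, 18, 70, 76, 87, 90]

9


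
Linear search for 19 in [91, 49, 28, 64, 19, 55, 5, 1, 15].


i=0: 91!=19
i=1: 49!=19
i=2: 28!=19
i=3: 64!=19
i=4: 19==19 found!

Found at 4, 5 comps


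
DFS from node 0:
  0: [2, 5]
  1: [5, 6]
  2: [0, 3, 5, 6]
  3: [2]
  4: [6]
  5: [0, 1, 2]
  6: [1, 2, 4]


Visit 0, push [5, 2]
Visit 2, push [6, 5, 3]
Visit 3, push []
Visit 5, push [1]
Visit 1, push [6]
Visit 6, push [4]
Visit 4, push []

DFS order: [0, 2, 3, 5, 1, 6, 4]


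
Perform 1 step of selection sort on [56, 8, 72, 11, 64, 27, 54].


Initial: [56, 8, 72, 11, 64, 27, 54]
Step 1: min=8 at 1
  Swap: [8, 56, 72, 11, 64, 27, 54]

After 1 step: [8, 56, 72, 11, 64, 27, 54]


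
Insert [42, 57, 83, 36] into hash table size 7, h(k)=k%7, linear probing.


Insert 42: h=0 -> slot 0
Insert 57: h=1 -> slot 1
Insert 83: h=6 -> slot 6
Insert 36: h=1, 1 probes -> slot 2

Table: [42, 57, 36, None, None, None, 83]


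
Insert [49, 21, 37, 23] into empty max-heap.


Insert 49: [49]
Insert 21: [49, 21]
Insert 37: [49, 21, 37]
Insert 23: [49, 23, 37, 21]

Final heap: [49, 23, 37, 21]


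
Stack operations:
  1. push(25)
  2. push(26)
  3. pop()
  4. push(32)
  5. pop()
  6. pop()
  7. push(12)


push(25) -> [25]
push(26) -> [25, 26]
pop()->26, [25]
push(32) -> [25, 32]
pop()->32, [25]
pop()->25, []
push(12) -> [12]

Final stack: [12]


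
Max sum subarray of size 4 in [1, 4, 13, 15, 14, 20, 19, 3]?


[0:4]: 33
[1:5]: 46
[2:6]: 62
[3:7]: 68
[4:8]: 56

Max: 68 at [3:7]


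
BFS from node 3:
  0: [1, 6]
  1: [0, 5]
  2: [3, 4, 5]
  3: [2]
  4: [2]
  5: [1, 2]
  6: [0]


Visit 3, enqueue [2]
Visit 2, enqueue [4, 5]
Visit 4, enqueue []
Visit 5, enqueue [1]
Visit 1, enqueue [0]
Visit 0, enqueue [6]
Visit 6, enqueue []

BFS order: [3, 2, 4, 5, 1, 0, 6]


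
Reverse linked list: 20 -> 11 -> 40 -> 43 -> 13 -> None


Step 1: curr=20, set curr.next=prev(None) | reversed so far: 20
Step 2: curr=11, set curr.next=prev(20) | reversed so far: 11 -> 20
Step 3: curr=40, set curr.next=prev(11) | reversed so far: 40 -> 11 -> 20
Step 4: curr=43, set curr.next=prev(40) | reversed so far: 43 -> 40 -> 11 -> 20
Step 5: curr=13, set curr.next=prev(43) | reversed so far: 13 -> 43 -> 40 -> 11 -> 20

13 -> 43 -> 40 -> 11 -> 20 -> None


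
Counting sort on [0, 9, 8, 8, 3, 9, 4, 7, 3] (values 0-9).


Input: [0, 9, 8, 8, 3, 9, 4, 7, 3]
Counts: [1, 0, 0, 2, 1, 0, 0, 1, 2, 2]

Sorted: [0, 3, 3, 4, 7, 8, 8, 9, 9]


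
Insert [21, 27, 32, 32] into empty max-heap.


Insert 21: [21]
Insert 27: [27, 21]
Insert 32: [32, 21, 27]
Insert 32: [32, 32, 27, 21]

Final heap: [32, 32, 27, 21]


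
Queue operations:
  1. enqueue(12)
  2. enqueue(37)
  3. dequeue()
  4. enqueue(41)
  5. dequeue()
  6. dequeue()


enqueue(12) -> [12]
enqueue(37) -> [12, 37]
dequeue()->12, [37]
enqueue(41) -> [37, 41]
dequeue()->37, [41]
dequeue()->41, []

Final queue: []


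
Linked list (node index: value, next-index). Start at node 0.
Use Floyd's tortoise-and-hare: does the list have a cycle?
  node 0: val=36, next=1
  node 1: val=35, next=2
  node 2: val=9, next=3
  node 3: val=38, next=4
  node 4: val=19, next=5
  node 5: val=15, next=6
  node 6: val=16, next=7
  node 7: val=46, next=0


Floyd's tortoise (slow, +1) and hare (fast, +2):
  init: slow=0, fast=0
  step 1: slow=1, fast=2
  step 2: slow=2, fast=4
  step 3: slow=3, fast=6
  step 4: slow=4, fast=0
  step 5: slow=5, fast=2
  step 6: slow=6, fast=4
  step 7: slow=7, fast=6
  step 8: slow=0, fast=0
  slow == fast at node 0: cycle detected

Cycle: yes


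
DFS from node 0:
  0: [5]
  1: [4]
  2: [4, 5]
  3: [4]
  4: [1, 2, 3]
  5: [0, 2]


Visit 0, push [5]
Visit 5, push [2]
Visit 2, push [4]
Visit 4, push [3, 1]
Visit 1, push []
Visit 3, push []

DFS order: [0, 5, 2, 4, 1, 3]


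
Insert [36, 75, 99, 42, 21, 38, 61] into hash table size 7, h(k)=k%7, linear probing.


Insert 36: h=1 -> slot 1
Insert 75: h=5 -> slot 5
Insert 99: h=1, 1 probes -> slot 2
Insert 42: h=0 -> slot 0
Insert 21: h=0, 3 probes -> slot 3
Insert 38: h=3, 1 probes -> slot 4
Insert 61: h=5, 1 probes -> slot 6

Table: [42, 36, 99, 21, 38, 75, 61]


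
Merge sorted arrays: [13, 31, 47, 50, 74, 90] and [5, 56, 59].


Take 5 from B
Take 13 from A
Take 31 from A
Take 47 from A
Take 50 from A
Take 56 from B
Take 59 from B

Merged: [5, 13, 31, 47, 50, 56, 59, 74, 90]


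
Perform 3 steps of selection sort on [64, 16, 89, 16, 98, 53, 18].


Initial: [64, 16, 89, 16, 98, 53, 18]
Step 1: min=16 at 1
  Swap: [16, 64, 89, 16, 98, 53, 18]
Step 2: min=16 at 3
  Swap: [16, 16, 89, 64, 98, 53, 18]
Step 3: min=18 at 6
  Swap: [16, 16, 18, 64, 98, 53, 89]

After 3 steps: [16, 16, 18, 64, 98, 53, 89]


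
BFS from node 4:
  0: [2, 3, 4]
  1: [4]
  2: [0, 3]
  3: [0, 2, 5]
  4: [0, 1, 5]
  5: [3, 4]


Visit 4, enqueue [0, 1, 5]
Visit 0, enqueue [2, 3]
Visit 1, enqueue []
Visit 5, enqueue []
Visit 2, enqueue []
Visit 3, enqueue []

BFS order: [4, 0, 1, 5, 2, 3]


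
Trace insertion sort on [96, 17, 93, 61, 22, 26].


Initial: [96, 17, 93, 61, 22, 26]
Insert 17: [17, 96, 93, 61, 22, 26]
Insert 93: [17, 93, 96, 61, 22, 26]
Insert 61: [17, 61, 93, 96, 22, 26]
Insert 22: [17, 22, 61, 93, 96, 26]
Insert 26: [17, 22, 26, 61, 93, 96]

Sorted: [17, 22, 26, 61, 93, 96]


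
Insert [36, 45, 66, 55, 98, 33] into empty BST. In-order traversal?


Insert 36: root
Insert 45: R from 36
Insert 66: R from 36 -> R from 45
Insert 55: R from 36 -> R from 45 -> L from 66
Insert 98: R from 36 -> R from 45 -> R from 66
Insert 33: L from 36

In-order: [33, 36, 45, 55, 66, 98]


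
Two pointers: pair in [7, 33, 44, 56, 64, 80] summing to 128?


lo=0(7)+hi=5(80)=87
lo=1(33)+hi=5(80)=113
lo=2(44)+hi=5(80)=124
lo=3(56)+hi=5(80)=136
lo=3(56)+hi=4(64)=120

No pair found


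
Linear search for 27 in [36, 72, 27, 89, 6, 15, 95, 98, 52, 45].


i=0: 36!=27
i=1: 72!=27
i=2: 27==27 found!

Found at 2, 3 comps


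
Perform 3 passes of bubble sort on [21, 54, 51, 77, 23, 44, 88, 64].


Initial: [21, 54, 51, 77, 23, 44, 88, 64]
Pass 1: [21, 51, 54, 23, 44, 77, 64, 88] (4 swaps)
Pass 2: [21, 51, 23, 44, 54, 64, 77, 88] (3 swaps)
Pass 3: [21, 23, 44, 51, 54, 64, 77, 88] (2 swaps)

After 3 passes: [21, 23, 44, 51, 54, 64, 77, 88]


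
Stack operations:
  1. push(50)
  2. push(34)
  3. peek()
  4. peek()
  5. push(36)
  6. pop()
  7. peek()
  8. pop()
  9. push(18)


push(50) -> [50]
push(34) -> [50, 34]
peek()->34
peek()->34
push(36) -> [50, 34, 36]
pop()->36, [50, 34]
peek()->34
pop()->34, [50]
push(18) -> [50, 18]

Final stack: [50, 18]


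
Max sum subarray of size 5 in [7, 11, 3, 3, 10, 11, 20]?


[0:5]: 34
[1:6]: 38
[2:7]: 47

Max: 47 at [2:7]


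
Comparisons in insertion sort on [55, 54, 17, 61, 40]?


Algorithm: insertion sort
Input: [55, 54, 17, 61, 40]
Sorted: [17, 40, 54, 55, 61]

8


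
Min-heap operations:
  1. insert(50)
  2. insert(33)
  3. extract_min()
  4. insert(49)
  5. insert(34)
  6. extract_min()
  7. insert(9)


insert(50) -> [50]
insert(33) -> [33, 50]
extract_min()->33, [50]
insert(49) -> [49, 50]
insert(34) -> [34, 50, 49]
extract_min()->34, [49, 50]
insert(9) -> [9, 50, 49]

Final heap: [9, 50, 49]


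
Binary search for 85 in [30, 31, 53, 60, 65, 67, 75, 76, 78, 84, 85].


Step 1: lo=0, hi=10, mid=5, val=67
Step 2: lo=6, hi=10, mid=8, val=78
Step 3: lo=9, hi=10, mid=9, val=84
Step 4: lo=10, hi=10, mid=10, val=85

Found at index 10


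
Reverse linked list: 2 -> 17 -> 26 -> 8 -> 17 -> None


Step 1: curr=2, set curr.next=prev(None) | reversed so far: 2
Step 2: curr=17, set curr.next=prev(2) | reversed so far: 17 -> 2
Step 3: curr=26, set curr.next=prev(17) | reversed so far: 26 -> 17 -> 2
Step 4: curr=8, set curr.next=prev(26) | reversed so far: 8 -> 26 -> 17 -> 2
Step 5: curr=17, set curr.next=prev(8) | reversed so far: 17 -> 8 -> 26 -> 17 -> 2

17 -> 8 -> 26 -> 17 -> 2 -> None


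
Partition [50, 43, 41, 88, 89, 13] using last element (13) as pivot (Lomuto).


Pivot: 13
Place pivot at 0: [13, 43, 41, 88, 89, 50]

Partitioned: [13, 43, 41, 88, 89, 50]


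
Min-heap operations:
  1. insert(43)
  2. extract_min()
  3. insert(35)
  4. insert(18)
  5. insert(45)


insert(43) -> [43]
extract_min()->43, []
insert(35) -> [35]
insert(18) -> [18, 35]
insert(45) -> [18, 35, 45]

Final heap: [18, 35, 45]


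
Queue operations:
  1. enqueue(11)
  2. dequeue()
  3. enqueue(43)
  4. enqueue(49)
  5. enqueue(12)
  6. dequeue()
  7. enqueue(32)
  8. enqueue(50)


enqueue(11) -> [11]
dequeue()->11, []
enqueue(43) -> [43]
enqueue(49) -> [43, 49]
enqueue(12) -> [43, 49, 12]
dequeue()->43, [49, 12]
enqueue(32) -> [49, 12, 32]
enqueue(50) -> [49, 12, 32, 50]

Final queue: [49, 12, 32, 50]


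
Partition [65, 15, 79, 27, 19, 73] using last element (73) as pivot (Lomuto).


Pivot: 73
  65 <= 73: advance i (no swap)
  15 <= 73: advance i (no swap)
  27 <= 73: swap -> [65, 15, 27, 79, 19, 73]
  19 <= 73: swap -> [65, 15, 27, 19, 79, 73]
Place pivot at 4: [65, 15, 27, 19, 73, 79]

Partitioned: [65, 15, 27, 19, 73, 79]


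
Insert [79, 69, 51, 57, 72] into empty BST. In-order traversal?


Insert 79: root
Insert 69: L from 79
Insert 51: L from 79 -> L from 69
Insert 57: L from 79 -> L from 69 -> R from 51
Insert 72: L from 79 -> R from 69

In-order: [51, 57, 69, 72, 79]


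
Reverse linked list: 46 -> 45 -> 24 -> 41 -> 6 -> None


Step 1: curr=46, set curr.next=prev(None) | reversed so far: 46
Step 2: curr=45, set curr.next=prev(46) | reversed so far: 45 -> 46
Step 3: curr=24, set curr.next=prev(45) | reversed so far: 24 -> 45 -> 46
Step 4: curr=41, set curr.next=prev(24) | reversed so far: 41 -> 24 -> 45 -> 46
Step 5: curr=6, set curr.next=prev(41) | reversed so far: 6 -> 41 -> 24 -> 45 -> 46

6 -> 41 -> 24 -> 45 -> 46 -> None


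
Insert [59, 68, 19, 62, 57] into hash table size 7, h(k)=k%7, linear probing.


Insert 59: h=3 -> slot 3
Insert 68: h=5 -> slot 5
Insert 19: h=5, 1 probes -> slot 6
Insert 62: h=6, 1 probes -> slot 0
Insert 57: h=1 -> slot 1

Table: [62, 57, None, 59, None, 68, 19]


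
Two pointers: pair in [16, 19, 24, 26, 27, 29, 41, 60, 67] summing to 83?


lo=0(16)+hi=8(67)=83

Yes: 16+67=83


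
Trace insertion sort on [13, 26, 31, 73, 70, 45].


Initial: [13, 26, 31, 73, 70, 45]
Insert 26: [13, 26, 31, 73, 70, 45]
Insert 31: [13, 26, 31, 73, 70, 45]
Insert 73: [13, 26, 31, 73, 70, 45]
Insert 70: [13, 26, 31, 70, 73, 45]
Insert 45: [13, 26, 31, 45, 70, 73]

Sorted: [13, 26, 31, 45, 70, 73]


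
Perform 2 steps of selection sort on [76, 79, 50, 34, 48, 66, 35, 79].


Initial: [76, 79, 50, 34, 48, 66, 35, 79]
Step 1: min=34 at 3
  Swap: [34, 79, 50, 76, 48, 66, 35, 79]
Step 2: min=35 at 6
  Swap: [34, 35, 50, 76, 48, 66, 79, 79]

After 2 steps: [34, 35, 50, 76, 48, 66, 79, 79]


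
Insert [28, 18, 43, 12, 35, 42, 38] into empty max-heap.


Insert 28: [28]
Insert 18: [28, 18]
Insert 43: [43, 18, 28]
Insert 12: [43, 18, 28, 12]
Insert 35: [43, 35, 28, 12, 18]
Insert 42: [43, 35, 42, 12, 18, 28]
Insert 38: [43, 35, 42, 12, 18, 28, 38]

Final heap: [43, 35, 42, 12, 18, 28, 38]


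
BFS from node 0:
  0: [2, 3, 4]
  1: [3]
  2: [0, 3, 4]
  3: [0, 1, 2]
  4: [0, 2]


Visit 0, enqueue [2, 3, 4]
Visit 2, enqueue []
Visit 3, enqueue [1]
Visit 4, enqueue []
Visit 1, enqueue []

BFS order: [0, 2, 3, 4, 1]


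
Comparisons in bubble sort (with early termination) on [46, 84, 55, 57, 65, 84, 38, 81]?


Algorithm: bubble sort (with early termination)
Input: [46, 84, 55, 57, 65, 84, 38, 81]
Sorted: [38, 46, 55, 57, 65, 81, 84, 84]

28


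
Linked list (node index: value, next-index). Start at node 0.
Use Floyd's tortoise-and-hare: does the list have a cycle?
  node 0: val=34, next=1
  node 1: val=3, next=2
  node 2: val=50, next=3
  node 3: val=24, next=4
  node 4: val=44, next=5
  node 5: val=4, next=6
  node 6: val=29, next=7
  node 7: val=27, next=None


Floyd's tortoise (slow, +1) and hare (fast, +2):
  init: slow=0, fast=0
  step 1: slow=1, fast=2
  step 2: slow=2, fast=4
  step 3: slow=3, fast=6
  step 4: fast 6->7->None, no cycle

Cycle: no


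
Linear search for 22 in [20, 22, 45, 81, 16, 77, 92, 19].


i=0: 20!=22
i=1: 22==22 found!

Found at 1, 2 comps


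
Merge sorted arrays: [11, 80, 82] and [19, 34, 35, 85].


Take 11 from A
Take 19 from B
Take 34 from B
Take 35 from B
Take 80 from A
Take 82 from A

Merged: [11, 19, 34, 35, 80, 82, 85]


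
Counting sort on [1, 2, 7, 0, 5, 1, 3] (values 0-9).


Input: [1, 2, 7, 0, 5, 1, 3]
Counts: [1, 2, 1, 1, 0, 1, 0, 1, 0, 0]

Sorted: [0, 1, 1, 2, 3, 5, 7]


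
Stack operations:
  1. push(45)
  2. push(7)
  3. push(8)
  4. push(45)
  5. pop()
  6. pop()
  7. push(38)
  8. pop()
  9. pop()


push(45) -> [45]
push(7) -> [45, 7]
push(8) -> [45, 7, 8]
push(45) -> [45, 7, 8, 45]
pop()->45, [45, 7, 8]
pop()->8, [45, 7]
push(38) -> [45, 7, 38]
pop()->38, [45, 7]
pop()->7, [45]

Final stack: [45]


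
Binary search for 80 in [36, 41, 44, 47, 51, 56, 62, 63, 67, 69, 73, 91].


Step 1: lo=0, hi=11, mid=5, val=56
Step 2: lo=6, hi=11, mid=8, val=67
Step 3: lo=9, hi=11, mid=10, val=73
Step 4: lo=11, hi=11, mid=11, val=91

Not found


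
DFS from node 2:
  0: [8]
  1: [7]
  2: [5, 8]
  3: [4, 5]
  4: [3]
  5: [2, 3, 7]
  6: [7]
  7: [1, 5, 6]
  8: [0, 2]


Visit 2, push [8, 5]
Visit 5, push [7, 3]
Visit 3, push [4]
Visit 4, push []
Visit 7, push [6, 1]
Visit 1, push []
Visit 6, push []
Visit 8, push [0]
Visit 0, push []

DFS order: [2, 5, 3, 4, 7, 1, 6, 8, 0]


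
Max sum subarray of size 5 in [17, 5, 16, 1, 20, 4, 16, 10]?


[0:5]: 59
[1:6]: 46
[2:7]: 57
[3:8]: 51

Max: 59 at [0:5]


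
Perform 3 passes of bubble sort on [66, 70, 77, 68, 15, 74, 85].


Initial: [66, 70, 77, 68, 15, 74, 85]
Pass 1: [66, 70, 68, 15, 74, 77, 85] (3 swaps)
Pass 2: [66, 68, 15, 70, 74, 77, 85] (2 swaps)
Pass 3: [66, 15, 68, 70, 74, 77, 85] (1 swaps)

After 3 passes: [66, 15, 68, 70, 74, 77, 85]


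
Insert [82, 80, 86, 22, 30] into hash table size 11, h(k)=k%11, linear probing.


Insert 82: h=5 -> slot 5
Insert 80: h=3 -> slot 3
Insert 86: h=9 -> slot 9
Insert 22: h=0 -> slot 0
Insert 30: h=8 -> slot 8

Table: [22, None, None, 80, None, 82, None, None, 30, 86, None]


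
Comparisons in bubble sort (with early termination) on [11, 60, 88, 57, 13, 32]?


Algorithm: bubble sort (with early termination)
Input: [11, 60, 88, 57, 13, 32]
Sorted: [11, 13, 32, 57, 60, 88]

14


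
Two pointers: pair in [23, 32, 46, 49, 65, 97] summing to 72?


lo=0(23)+hi=5(97)=120
lo=0(23)+hi=4(65)=88
lo=0(23)+hi=3(49)=72

Yes: 23+49=72


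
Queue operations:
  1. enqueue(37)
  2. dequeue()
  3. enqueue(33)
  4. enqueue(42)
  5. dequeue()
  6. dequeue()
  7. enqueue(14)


enqueue(37) -> [37]
dequeue()->37, []
enqueue(33) -> [33]
enqueue(42) -> [33, 42]
dequeue()->33, [42]
dequeue()->42, []
enqueue(14) -> [14]

Final queue: [14]


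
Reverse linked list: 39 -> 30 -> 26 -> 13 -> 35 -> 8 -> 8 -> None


Step 1: curr=39, set curr.next=prev(None) | reversed so far: 39
Step 2: curr=30, set curr.next=prev(39) | reversed so far: 30 -> 39
Step 3: curr=26, set curr.next=prev(30) | reversed so far: 26 -> 30 -> 39
Step 4: curr=13, set curr.next=prev(26) | reversed so far: 13 -> 26 -> 30 -> 39
Step 5: curr=35, set curr.next=prev(13) | reversed so far: 35 -> 13 -> 26 -> 30 -> 39
Step 6: curr=8, set curr.next=prev(35) | reversed so far: 8 -> 35 -> 13 -> 26 -> 30 -> 39
Step 7: curr=8, set curr.next=prev(8) | reversed so far: 8 -> 8 -> 35 -> 13 -> 26 -> 30 -> 39

8 -> 8 -> 35 -> 13 -> 26 -> 30 -> 39 -> None


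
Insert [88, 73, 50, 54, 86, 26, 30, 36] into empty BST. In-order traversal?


Insert 88: root
Insert 73: L from 88
Insert 50: L from 88 -> L from 73
Insert 54: L from 88 -> L from 73 -> R from 50
Insert 86: L from 88 -> R from 73
Insert 26: L from 88 -> L from 73 -> L from 50
Insert 30: L from 88 -> L from 73 -> L from 50 -> R from 26
Insert 36: L from 88 -> L from 73 -> L from 50 -> R from 26 -> R from 30

In-order: [26, 30, 36, 50, 54, 73, 86, 88]


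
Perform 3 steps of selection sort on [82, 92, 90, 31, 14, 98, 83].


Initial: [82, 92, 90, 31, 14, 98, 83]
Step 1: min=14 at 4
  Swap: [14, 92, 90, 31, 82, 98, 83]
Step 2: min=31 at 3
  Swap: [14, 31, 90, 92, 82, 98, 83]
Step 3: min=82 at 4
  Swap: [14, 31, 82, 92, 90, 98, 83]

After 3 steps: [14, 31, 82, 92, 90, 98, 83]


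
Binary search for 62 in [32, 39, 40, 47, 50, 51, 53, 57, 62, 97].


Step 1: lo=0, hi=9, mid=4, val=50
Step 2: lo=5, hi=9, mid=7, val=57
Step 3: lo=8, hi=9, mid=8, val=62

Found at index 8


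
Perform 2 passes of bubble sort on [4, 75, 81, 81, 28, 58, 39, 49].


Initial: [4, 75, 81, 81, 28, 58, 39, 49]
Pass 1: [4, 75, 81, 28, 58, 39, 49, 81] (4 swaps)
Pass 2: [4, 75, 28, 58, 39, 49, 81, 81] (4 swaps)

After 2 passes: [4, 75, 28, 58, 39, 49, 81, 81]


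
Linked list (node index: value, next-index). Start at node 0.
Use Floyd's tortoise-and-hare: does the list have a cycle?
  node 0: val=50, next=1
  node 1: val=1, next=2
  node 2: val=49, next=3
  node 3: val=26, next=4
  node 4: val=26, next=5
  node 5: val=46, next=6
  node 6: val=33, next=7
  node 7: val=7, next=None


Floyd's tortoise (slow, +1) and hare (fast, +2):
  init: slow=0, fast=0
  step 1: slow=1, fast=2
  step 2: slow=2, fast=4
  step 3: slow=3, fast=6
  step 4: fast 6->7->None, no cycle

Cycle: no


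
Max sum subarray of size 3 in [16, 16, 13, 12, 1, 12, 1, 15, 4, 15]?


[0:3]: 45
[1:4]: 41
[2:5]: 26
[3:6]: 25
[4:7]: 14
[5:8]: 28
[6:9]: 20
[7:10]: 34

Max: 45 at [0:3]


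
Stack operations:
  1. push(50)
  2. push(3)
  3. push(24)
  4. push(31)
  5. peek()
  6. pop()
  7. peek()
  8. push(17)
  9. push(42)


push(50) -> [50]
push(3) -> [50, 3]
push(24) -> [50, 3, 24]
push(31) -> [50, 3, 24, 31]
peek()->31
pop()->31, [50, 3, 24]
peek()->24
push(17) -> [50, 3, 24, 17]
push(42) -> [50, 3, 24, 17, 42]

Final stack: [50, 3, 24, 17, 42]


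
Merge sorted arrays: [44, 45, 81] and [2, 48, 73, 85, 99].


Take 2 from B
Take 44 from A
Take 45 from A
Take 48 from B
Take 73 from B
Take 81 from A

Merged: [2, 44, 45, 48, 73, 81, 85, 99]


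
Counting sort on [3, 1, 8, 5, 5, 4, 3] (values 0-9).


Input: [3, 1, 8, 5, 5, 4, 3]
Counts: [0, 1, 0, 2, 1, 2, 0, 0, 1, 0]

Sorted: [1, 3, 3, 4, 5, 5, 8]


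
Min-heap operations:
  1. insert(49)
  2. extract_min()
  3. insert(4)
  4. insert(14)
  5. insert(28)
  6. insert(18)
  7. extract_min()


insert(49) -> [49]
extract_min()->49, []
insert(4) -> [4]
insert(14) -> [4, 14]
insert(28) -> [4, 14, 28]
insert(18) -> [4, 14, 28, 18]
extract_min()->4, [14, 18, 28]

Final heap: [14, 18, 28]


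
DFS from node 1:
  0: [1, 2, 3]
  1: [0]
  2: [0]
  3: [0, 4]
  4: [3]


Visit 1, push [0]
Visit 0, push [3, 2]
Visit 2, push []
Visit 3, push [4]
Visit 4, push []

DFS order: [1, 0, 2, 3, 4]


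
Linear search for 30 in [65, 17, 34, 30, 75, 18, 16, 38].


i=0: 65!=30
i=1: 17!=30
i=2: 34!=30
i=3: 30==30 found!

Found at 3, 4 comps


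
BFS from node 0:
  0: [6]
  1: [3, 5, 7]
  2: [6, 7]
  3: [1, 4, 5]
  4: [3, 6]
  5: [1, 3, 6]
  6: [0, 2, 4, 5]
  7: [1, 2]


Visit 0, enqueue [6]
Visit 6, enqueue [2, 4, 5]
Visit 2, enqueue [7]
Visit 4, enqueue [3]
Visit 5, enqueue [1]
Visit 7, enqueue []
Visit 3, enqueue []
Visit 1, enqueue []

BFS order: [0, 6, 2, 4, 5, 7, 3, 1]


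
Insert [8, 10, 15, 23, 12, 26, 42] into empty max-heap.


Insert 8: [8]
Insert 10: [10, 8]
Insert 15: [15, 8, 10]
Insert 23: [23, 15, 10, 8]
Insert 12: [23, 15, 10, 8, 12]
Insert 26: [26, 15, 23, 8, 12, 10]
Insert 42: [42, 15, 26, 8, 12, 10, 23]

Final heap: [42, 15, 26, 8, 12, 10, 23]


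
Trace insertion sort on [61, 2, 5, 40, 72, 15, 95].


Initial: [61, 2, 5, 40, 72, 15, 95]
Insert 2: [2, 61, 5, 40, 72, 15, 95]
Insert 5: [2, 5, 61, 40, 72, 15, 95]
Insert 40: [2, 5, 40, 61, 72, 15, 95]
Insert 72: [2, 5, 40, 61, 72, 15, 95]
Insert 15: [2, 5, 15, 40, 61, 72, 95]
Insert 95: [2, 5, 15, 40, 61, 72, 95]

Sorted: [2, 5, 15, 40, 61, 72, 95]


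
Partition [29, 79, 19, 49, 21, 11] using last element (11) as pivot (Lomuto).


Pivot: 11
Place pivot at 0: [11, 79, 19, 49, 21, 29]

Partitioned: [11, 79, 19, 49, 21, 29]


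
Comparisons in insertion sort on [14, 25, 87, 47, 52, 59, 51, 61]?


Algorithm: insertion sort
Input: [14, 25, 87, 47, 52, 59, 51, 61]
Sorted: [14, 25, 47, 51, 52, 59, 61, 87]

14


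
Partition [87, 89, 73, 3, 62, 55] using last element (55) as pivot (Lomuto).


Pivot: 55
  3 <= 55: swap -> [3, 89, 73, 87, 62, 55]
Place pivot at 1: [3, 55, 73, 87, 62, 89]

Partitioned: [3, 55, 73, 87, 62, 89]


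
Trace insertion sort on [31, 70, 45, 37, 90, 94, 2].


Initial: [31, 70, 45, 37, 90, 94, 2]
Insert 70: [31, 70, 45, 37, 90, 94, 2]
Insert 45: [31, 45, 70, 37, 90, 94, 2]
Insert 37: [31, 37, 45, 70, 90, 94, 2]
Insert 90: [31, 37, 45, 70, 90, 94, 2]
Insert 94: [31, 37, 45, 70, 90, 94, 2]
Insert 2: [2, 31, 37, 45, 70, 90, 94]

Sorted: [2, 31, 37, 45, 70, 90, 94]


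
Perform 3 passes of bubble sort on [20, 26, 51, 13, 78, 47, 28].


Initial: [20, 26, 51, 13, 78, 47, 28]
Pass 1: [20, 26, 13, 51, 47, 28, 78] (3 swaps)
Pass 2: [20, 13, 26, 47, 28, 51, 78] (3 swaps)
Pass 3: [13, 20, 26, 28, 47, 51, 78] (2 swaps)

After 3 passes: [13, 20, 26, 28, 47, 51, 78]


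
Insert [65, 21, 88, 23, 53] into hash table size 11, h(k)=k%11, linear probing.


Insert 65: h=10 -> slot 10
Insert 21: h=10, 1 probes -> slot 0
Insert 88: h=0, 1 probes -> slot 1
Insert 23: h=1, 1 probes -> slot 2
Insert 53: h=9 -> slot 9

Table: [21, 88, 23, None, None, None, None, None, None, 53, 65]


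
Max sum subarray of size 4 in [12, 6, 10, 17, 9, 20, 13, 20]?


[0:4]: 45
[1:5]: 42
[2:6]: 56
[3:7]: 59
[4:8]: 62

Max: 62 at [4:8]


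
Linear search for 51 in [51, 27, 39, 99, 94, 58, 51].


i=0: 51==51 found!

Found at 0, 1 comps


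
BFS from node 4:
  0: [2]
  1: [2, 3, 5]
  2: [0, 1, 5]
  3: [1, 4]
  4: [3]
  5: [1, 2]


Visit 4, enqueue [3]
Visit 3, enqueue [1]
Visit 1, enqueue [2, 5]
Visit 2, enqueue [0]
Visit 5, enqueue []
Visit 0, enqueue []

BFS order: [4, 3, 1, 2, 5, 0]


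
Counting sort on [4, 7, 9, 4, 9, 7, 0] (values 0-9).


Input: [4, 7, 9, 4, 9, 7, 0]
Counts: [1, 0, 0, 0, 2, 0, 0, 2, 0, 2]

Sorted: [0, 4, 4, 7, 7, 9, 9]


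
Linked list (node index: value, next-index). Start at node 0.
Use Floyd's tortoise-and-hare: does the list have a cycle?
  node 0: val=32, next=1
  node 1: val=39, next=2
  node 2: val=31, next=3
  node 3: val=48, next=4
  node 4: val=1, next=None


Floyd's tortoise (slow, +1) and hare (fast, +2):
  init: slow=0, fast=0
  step 1: slow=1, fast=2
  step 2: slow=2, fast=4
  step 3: fast -> None, no cycle

Cycle: no


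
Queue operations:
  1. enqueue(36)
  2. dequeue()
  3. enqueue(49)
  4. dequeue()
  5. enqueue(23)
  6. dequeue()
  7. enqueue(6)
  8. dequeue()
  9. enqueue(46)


enqueue(36) -> [36]
dequeue()->36, []
enqueue(49) -> [49]
dequeue()->49, []
enqueue(23) -> [23]
dequeue()->23, []
enqueue(6) -> [6]
dequeue()->6, []
enqueue(46) -> [46]

Final queue: [46]


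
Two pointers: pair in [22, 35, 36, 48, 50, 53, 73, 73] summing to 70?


lo=0(22)+hi=7(73)=95
lo=0(22)+hi=6(73)=95
lo=0(22)+hi=5(53)=75
lo=0(22)+hi=4(50)=72
lo=0(22)+hi=3(48)=70

Yes: 22+48=70


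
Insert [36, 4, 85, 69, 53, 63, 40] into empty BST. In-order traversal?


Insert 36: root
Insert 4: L from 36
Insert 85: R from 36
Insert 69: R from 36 -> L from 85
Insert 53: R from 36 -> L from 85 -> L from 69
Insert 63: R from 36 -> L from 85 -> L from 69 -> R from 53
Insert 40: R from 36 -> L from 85 -> L from 69 -> L from 53

In-order: [4, 36, 40, 53, 63, 69, 85]
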